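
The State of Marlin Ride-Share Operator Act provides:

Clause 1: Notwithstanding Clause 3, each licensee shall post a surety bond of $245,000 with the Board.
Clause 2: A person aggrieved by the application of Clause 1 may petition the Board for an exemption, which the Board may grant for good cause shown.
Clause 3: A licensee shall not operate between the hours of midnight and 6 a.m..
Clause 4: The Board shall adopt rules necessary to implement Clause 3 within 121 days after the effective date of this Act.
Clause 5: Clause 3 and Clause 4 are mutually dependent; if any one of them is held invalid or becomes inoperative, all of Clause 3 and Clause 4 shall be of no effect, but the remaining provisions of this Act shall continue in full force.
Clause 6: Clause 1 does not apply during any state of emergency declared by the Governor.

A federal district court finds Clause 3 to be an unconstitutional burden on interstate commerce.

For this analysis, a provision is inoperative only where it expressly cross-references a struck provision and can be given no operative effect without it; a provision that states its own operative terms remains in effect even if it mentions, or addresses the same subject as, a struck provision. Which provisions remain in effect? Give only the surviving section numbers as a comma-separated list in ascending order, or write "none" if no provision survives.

1, 2, 5, 6

Clause 3 is struck. The only function of Clause 4 is the rulemaking mandate for Clause 3, so it cannot stand once Clause 3 is removed. Although Clause 1 refers to Clause 3, its operative terms do not depend on Clause 3, so it remains in effect. Clause 5 declares Clause 3 and Clause 4 mutually dependent; since one of them has fallen, all of them are of no effect. The remainder continues in force under Clause 5. Clause 1, Clause 2, Clause 5, and Clause 6 remain in effect.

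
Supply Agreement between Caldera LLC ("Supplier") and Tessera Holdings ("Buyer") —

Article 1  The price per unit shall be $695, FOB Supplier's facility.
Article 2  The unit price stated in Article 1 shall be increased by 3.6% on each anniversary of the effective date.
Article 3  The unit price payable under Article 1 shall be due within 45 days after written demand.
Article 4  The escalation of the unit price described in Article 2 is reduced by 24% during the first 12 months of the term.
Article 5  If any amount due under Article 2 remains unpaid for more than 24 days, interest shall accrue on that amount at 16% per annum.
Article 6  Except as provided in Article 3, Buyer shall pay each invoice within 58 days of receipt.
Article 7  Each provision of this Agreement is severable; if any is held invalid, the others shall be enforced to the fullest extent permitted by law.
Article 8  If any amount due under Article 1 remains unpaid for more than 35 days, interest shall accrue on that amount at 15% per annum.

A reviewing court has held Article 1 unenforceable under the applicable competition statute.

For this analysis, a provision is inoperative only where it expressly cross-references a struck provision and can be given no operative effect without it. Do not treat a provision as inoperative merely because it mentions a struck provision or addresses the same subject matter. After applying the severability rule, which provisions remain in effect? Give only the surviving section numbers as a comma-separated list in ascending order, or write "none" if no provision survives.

6, 7

Article 1 is struck. Article 2 does nothing except set the escalation of the unit price by reference to Article 1; with Article 1 gone it has no independent effect and is inoperative. Article 3 does nothing except set the payment deadline for the unit price by reference to Article 1; with Article 1 gone it has no independent effect and is inoperative. Article 8 has no operative effect of its own apart from Article 1 and is therefore inoperative. Article 4 has no operative effect of its own apart from Article 2 and is therefore inoperative. The whole of Article 5 is the default interest on the escalation of the unit price, defined by reference to Article 2, so Article 5 cannot stand once Article 2 is removed. Article 6 mentions Article 3 but its own obligation stands independently of Article 3, so Article 6 is not affected. Under the severability clause in Article 7, the remaining provisions continue in force. That leaves Article 6 and Article 7 in effect.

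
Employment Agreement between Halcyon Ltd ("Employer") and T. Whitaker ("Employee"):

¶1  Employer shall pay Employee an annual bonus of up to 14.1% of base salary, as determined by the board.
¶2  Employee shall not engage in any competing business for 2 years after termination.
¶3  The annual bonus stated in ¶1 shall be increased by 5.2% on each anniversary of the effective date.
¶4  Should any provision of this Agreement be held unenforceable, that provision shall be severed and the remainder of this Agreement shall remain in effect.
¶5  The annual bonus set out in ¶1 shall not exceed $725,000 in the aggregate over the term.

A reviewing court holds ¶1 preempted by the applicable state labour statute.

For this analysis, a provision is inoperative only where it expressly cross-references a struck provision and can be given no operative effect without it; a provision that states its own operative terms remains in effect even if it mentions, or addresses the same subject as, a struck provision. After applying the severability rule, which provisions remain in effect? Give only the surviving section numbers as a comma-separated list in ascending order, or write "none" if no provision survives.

¶1 is struck. ¶3 operates only by reference to ¶1, so it falls with ¶1. ¶5 does nothing except set the aggregate cap on the annual bonus by reference to ¶1; with ¶1 gone it has no independent effect and is inoperative. Under the severability clause in ¶4, the remaining provisions continue in force. The provisions still in force are ¶2 and ¶4.

2, 4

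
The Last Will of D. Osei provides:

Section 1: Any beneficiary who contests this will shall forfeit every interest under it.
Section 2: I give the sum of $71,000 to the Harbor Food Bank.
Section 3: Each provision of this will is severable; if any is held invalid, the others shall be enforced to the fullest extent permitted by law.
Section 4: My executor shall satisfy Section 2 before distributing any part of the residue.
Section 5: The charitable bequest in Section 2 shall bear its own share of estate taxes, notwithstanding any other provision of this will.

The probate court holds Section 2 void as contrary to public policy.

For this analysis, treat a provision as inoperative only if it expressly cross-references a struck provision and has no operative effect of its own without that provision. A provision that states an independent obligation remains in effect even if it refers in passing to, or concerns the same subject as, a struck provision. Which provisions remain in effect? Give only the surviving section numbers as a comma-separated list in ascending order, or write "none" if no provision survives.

Section 2 is struck. The only function of Section 4 is the priority direction for Section 2, so it cannot stand once Section 2 is removed. Section 5 has no operative effect of its own apart from Section 2 and is therefore inoperative. Section 3 is a severability clause and preserves every provision that can still be given independent effect. The provisions still in force are Section 1 and Section 3.

1, 3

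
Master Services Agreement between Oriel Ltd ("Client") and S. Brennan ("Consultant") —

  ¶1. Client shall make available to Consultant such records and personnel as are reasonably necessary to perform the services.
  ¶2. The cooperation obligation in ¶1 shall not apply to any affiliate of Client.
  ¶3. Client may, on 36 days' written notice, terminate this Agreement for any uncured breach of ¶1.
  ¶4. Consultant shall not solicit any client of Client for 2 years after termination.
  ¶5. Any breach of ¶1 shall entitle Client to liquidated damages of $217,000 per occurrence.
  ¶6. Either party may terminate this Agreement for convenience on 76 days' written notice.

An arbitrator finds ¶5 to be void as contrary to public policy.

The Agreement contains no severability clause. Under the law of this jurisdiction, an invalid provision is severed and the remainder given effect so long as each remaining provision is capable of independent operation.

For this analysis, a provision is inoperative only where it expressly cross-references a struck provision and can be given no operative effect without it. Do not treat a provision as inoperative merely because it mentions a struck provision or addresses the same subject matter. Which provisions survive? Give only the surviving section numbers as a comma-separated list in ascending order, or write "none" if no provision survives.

¶5 is struck. Nothing else in the Agreement is defined by reference to ¶5. With no severability clause, the stated default rule severs what cannot stand and enforces each remaining provision that can operate on its own. ¶1, ¶2, ¶3, ¶4, and ¶6 remain in effect.

1, 2, 3, 4, 6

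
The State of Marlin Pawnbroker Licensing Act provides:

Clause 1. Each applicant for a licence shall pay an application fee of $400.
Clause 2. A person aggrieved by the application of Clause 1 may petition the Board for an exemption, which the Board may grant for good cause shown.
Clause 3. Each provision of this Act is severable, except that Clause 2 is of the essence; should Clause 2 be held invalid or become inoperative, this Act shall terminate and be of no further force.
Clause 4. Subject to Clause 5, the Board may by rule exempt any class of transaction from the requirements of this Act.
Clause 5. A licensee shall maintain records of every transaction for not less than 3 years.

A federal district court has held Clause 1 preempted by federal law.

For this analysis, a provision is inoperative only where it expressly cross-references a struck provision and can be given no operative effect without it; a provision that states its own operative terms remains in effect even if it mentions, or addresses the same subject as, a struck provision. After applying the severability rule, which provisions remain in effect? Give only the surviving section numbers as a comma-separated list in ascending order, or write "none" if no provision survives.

none

Clause 1 is struck. Clause 2 has no operative effect of its own apart from Clause 1 and is therefore inoperative. Clause 3 makes Clause 2 an essential term, and Clause 2 has been rendered inoperative by the cascade; under Clause 3, the entire Act is therefore void. No provision of the Act survives.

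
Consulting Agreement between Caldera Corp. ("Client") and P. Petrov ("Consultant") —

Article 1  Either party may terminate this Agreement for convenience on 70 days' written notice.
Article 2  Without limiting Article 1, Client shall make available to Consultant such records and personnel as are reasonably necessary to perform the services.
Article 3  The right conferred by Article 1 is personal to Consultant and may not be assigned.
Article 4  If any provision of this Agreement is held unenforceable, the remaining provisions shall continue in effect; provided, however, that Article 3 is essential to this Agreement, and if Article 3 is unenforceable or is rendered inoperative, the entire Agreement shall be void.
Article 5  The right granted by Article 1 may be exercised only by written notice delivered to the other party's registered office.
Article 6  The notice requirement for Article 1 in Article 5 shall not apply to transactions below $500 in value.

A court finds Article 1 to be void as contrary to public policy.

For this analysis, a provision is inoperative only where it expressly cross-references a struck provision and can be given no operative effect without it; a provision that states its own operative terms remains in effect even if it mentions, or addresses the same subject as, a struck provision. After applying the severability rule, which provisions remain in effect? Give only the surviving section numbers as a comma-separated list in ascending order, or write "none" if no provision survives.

none

Article 1 is struck. The only function of Article 3 is the non-assignment of Article 1, so it cannot stand once Article 1 is removed. Article 5 operates only by reference to Article 1, so it falls with Article 1. Article 6 does nothing except set the carve-out from the notice requirement for Article 1 by reference to Article 5; with Article 5 gone it has no independent effect and is inoperative. Article 4 makes Article 3 an essential term, and Article 3 has been rendered inoperative by the cascade; under Article 4, the entire Agreement is therefore void. No provision of the Agreement survives.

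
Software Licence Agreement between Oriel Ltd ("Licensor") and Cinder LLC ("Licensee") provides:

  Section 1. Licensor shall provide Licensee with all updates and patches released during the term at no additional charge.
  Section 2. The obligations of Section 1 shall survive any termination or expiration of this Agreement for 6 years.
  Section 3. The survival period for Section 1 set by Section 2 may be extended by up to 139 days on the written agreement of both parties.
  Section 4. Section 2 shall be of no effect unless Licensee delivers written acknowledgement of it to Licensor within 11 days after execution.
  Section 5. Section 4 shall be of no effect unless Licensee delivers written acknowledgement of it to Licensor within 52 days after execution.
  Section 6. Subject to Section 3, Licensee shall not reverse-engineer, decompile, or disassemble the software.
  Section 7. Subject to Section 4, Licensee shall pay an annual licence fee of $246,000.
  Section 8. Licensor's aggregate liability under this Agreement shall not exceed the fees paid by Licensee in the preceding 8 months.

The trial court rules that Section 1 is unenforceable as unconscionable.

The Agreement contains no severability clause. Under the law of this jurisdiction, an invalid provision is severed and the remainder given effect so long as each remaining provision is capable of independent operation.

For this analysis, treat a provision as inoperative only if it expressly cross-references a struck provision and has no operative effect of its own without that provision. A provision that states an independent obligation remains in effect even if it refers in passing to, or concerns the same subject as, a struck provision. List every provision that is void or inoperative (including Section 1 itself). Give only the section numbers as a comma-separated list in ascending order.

1, 2, 3, 4, 5

Section 1 is struck. Section 2 merely fixes the survival period for Section 1; with Section 1 gone it has nothing to operate on and falls away. Section 3 does nothing except set the extension of the survival period for Section 1 by reference to Section 2; with Section 2 gone it has no independent effect and is inoperative. Section 4 merely fixes the acknowledgement condition for Section 2; with Section 2 gone it has nothing to operate on and falls away. Section 5 operates only by reference to Section 4, so it falls with Section 4. Although Section 6 refers to Section 3, its operative terms do not depend on Section 3, so it remains in effect. Although Section 7 refers to Section 4, its operative terms do not depend on Section 4, so it remains in effect. With no severability clause, the stated default rule severs what cannot stand and enforces each remaining provision that can operate on its own. The provisions still in force are Section 6, Section 7, and Section 8.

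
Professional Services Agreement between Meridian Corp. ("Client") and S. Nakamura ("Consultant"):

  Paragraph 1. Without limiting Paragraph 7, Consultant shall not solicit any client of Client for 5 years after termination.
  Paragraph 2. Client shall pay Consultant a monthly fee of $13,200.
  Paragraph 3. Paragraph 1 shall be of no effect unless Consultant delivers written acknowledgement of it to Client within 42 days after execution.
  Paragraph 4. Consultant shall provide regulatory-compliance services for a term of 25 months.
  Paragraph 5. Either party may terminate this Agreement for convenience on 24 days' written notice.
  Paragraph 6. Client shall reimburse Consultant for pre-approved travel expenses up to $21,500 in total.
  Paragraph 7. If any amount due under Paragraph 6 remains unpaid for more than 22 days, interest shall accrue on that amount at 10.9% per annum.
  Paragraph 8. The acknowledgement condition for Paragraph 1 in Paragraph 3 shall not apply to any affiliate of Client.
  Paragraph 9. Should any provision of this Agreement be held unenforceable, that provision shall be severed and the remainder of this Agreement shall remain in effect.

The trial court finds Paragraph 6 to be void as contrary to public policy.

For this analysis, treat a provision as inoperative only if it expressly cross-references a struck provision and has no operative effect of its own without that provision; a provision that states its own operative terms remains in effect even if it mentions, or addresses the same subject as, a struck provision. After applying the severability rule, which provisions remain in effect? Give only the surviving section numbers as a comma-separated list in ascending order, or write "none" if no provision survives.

1, 2, 3, 4, 5, 8, 9

Paragraph 6 is struck. The whole of Paragraph 7 is the default interest on the expense reimbursement, defined by reference to Paragraph 6, so Paragraph 7 cannot stand once Paragraph 6 is removed. Although Paragraph 1 refers to Paragraph 7, its operative terms do not depend on Paragraph 7, so it remains in effect. Under the severability clause in Paragraph 9, the remaining provisions continue in force. The provisions still in force are Paragraph 1, Paragraph 2, Paragraph 3, Paragraph 4, Paragraph 5, Paragraph 8, and Paragraph 9.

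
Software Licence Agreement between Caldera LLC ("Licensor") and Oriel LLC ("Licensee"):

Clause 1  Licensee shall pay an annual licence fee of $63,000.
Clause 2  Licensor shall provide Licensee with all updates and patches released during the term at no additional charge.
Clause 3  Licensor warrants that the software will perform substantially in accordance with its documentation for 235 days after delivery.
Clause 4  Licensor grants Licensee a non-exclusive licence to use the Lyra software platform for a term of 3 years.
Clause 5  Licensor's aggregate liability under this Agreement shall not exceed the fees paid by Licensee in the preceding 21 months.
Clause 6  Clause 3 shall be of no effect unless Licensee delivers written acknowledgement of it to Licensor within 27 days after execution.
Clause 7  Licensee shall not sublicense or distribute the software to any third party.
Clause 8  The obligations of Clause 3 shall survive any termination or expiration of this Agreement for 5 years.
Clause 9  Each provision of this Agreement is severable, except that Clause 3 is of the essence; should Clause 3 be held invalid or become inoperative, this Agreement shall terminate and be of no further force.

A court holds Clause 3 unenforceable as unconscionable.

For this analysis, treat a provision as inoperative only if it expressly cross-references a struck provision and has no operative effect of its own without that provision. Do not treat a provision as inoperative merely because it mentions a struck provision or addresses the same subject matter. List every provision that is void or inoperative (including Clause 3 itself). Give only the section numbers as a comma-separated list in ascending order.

1, 2, 3, 4, 5, 6, 7, 8, 9

Clause 3 is struck. The only function of Clause 6 is the acknowledgement condition for Clause 3, so it cannot stand once Clause 3 is removed. The only function of Clause 8 is the survival period for Clause 3, so it cannot stand once Clause 3 is removed. Clause 9 makes Clause 3 an essential term, and Clause 3 is the provision held invalid; under Clause 9, the entire Agreement is therefore void. No provision of the Agreement survives.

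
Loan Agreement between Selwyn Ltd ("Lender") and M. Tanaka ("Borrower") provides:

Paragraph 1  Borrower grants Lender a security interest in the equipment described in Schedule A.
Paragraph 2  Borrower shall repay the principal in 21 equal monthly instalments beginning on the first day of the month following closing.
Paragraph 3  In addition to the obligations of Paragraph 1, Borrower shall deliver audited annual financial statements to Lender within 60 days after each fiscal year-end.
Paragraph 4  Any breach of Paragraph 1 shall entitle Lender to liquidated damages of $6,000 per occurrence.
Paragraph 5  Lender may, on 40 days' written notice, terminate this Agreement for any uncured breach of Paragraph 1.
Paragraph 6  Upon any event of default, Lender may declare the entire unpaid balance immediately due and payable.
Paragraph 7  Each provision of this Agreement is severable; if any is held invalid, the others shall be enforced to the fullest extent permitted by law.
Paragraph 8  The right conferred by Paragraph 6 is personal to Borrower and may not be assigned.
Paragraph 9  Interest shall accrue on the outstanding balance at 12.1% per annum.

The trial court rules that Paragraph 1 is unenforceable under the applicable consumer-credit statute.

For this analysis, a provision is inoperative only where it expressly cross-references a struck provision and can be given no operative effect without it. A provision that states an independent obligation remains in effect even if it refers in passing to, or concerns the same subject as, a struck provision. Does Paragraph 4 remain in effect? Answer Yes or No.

Paragraph 1 is struck. Paragraph 4 operates only by reference to Paragraph 1, so it falls with Paragraph 1. Paragraph 5 operates only by reference to Paragraph 1, so it falls with Paragraph 1. Paragraph 3 mentions Paragraph 1 but its own obligation stands independently of Paragraph 1, so Paragraph 3 is not affected. Paragraph 7 is a severability clause and preserves every provision that can still be given independent effect. The provisions still in force are Paragraph 2, Paragraph 3, Paragraph 6, Paragraph 7, Paragraph 8, and Paragraph 9. Paragraph 4 is among the inoperative provisions, so the answer is no.

No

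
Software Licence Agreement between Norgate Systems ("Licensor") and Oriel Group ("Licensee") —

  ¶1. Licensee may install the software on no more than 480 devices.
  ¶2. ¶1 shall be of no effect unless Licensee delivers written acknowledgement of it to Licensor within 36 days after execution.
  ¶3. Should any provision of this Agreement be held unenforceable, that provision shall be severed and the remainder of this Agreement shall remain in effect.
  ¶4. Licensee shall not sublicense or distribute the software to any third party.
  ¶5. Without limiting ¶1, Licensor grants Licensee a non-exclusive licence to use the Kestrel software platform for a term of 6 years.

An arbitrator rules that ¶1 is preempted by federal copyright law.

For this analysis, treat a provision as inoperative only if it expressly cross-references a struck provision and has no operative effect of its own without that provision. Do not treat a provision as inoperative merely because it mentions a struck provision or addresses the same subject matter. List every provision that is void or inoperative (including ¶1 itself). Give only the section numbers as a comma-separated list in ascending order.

1, 2

¶1 is struck. ¶2 merely fixes the acknowledgement condition for ¶1; with ¶1 gone it has nothing to operate on and falls away. Although ¶5 refers to ¶1, its operative terms do not depend on ¶1, so it remains in effect. ¶3 is a severability clause and preserves every provision that can still be given independent effect. ¶3, ¶4, and ¶5 remain in effect.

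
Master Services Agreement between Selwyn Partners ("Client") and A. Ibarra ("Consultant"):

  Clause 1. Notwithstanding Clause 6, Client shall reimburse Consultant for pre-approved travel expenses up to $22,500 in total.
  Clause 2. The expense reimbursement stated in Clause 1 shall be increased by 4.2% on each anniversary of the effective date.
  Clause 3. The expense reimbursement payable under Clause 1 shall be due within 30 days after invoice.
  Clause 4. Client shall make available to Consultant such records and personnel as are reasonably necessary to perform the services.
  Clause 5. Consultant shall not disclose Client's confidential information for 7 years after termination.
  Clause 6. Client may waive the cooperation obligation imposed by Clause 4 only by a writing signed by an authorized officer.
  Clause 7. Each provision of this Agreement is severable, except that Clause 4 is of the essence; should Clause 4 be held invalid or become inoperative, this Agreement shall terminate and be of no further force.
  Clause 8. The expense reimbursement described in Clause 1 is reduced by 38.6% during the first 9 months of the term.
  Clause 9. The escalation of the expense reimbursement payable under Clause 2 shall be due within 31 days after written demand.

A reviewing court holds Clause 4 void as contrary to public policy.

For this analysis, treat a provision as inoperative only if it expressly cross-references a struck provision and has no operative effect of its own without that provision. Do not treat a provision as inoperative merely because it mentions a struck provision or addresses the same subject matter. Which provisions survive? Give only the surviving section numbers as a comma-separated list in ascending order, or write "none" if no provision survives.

Clause 4 is struck. The only function of Clause 6 is the waiver condition for Clause 4, so it cannot stand once Clause 4 is removed. Clause 7 makes Clause 4 an essential term, and Clause 4 is the provision held invalid; under Clause 7, the entire Agreement is therefore void. No provision of the Agreement survives.

none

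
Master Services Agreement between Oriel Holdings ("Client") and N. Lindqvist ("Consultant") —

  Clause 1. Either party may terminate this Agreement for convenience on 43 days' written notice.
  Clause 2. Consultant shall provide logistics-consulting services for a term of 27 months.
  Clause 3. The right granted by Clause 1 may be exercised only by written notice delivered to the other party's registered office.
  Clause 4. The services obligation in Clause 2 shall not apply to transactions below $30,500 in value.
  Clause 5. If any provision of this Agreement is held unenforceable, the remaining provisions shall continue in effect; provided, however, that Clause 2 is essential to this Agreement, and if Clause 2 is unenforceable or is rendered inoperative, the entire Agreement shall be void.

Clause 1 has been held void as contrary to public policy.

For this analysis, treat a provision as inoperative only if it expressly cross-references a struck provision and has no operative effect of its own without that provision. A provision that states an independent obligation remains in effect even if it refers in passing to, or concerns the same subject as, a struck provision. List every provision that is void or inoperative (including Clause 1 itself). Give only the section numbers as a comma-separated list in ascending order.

Clause 1 is struck. Clause 3 merely fixes the notice requirement for Clause 1; with Clause 1 gone it has nothing to operate on and falls away. Clause 5 makes Clause 2 an essential term, but Clause 2 is unaffected, so the severability proviso in Clause 5 preserves the remaining provisions. That leaves Clause 2, Clause 4, and Clause 5 in effect.

1, 3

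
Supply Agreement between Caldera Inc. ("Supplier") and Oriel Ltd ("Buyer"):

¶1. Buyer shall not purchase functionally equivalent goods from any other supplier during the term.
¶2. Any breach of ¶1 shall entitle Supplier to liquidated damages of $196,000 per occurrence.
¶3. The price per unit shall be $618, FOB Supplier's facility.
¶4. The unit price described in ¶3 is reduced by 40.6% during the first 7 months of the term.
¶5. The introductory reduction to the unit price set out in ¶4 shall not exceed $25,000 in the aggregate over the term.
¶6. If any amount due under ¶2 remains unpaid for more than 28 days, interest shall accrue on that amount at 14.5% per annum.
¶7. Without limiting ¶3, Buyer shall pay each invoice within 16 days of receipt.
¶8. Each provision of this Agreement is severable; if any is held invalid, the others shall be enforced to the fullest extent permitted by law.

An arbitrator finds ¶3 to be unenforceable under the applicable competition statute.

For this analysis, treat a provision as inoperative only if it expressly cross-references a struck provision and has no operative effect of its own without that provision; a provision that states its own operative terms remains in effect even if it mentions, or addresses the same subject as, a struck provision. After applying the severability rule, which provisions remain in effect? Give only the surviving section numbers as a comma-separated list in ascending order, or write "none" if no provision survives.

¶3 is struck. The whole of ¶4 is the introductory reduction to the unit price, defined by reference to ¶3, so ¶4 cannot stand once ¶3 is removed. ¶5 does nothing except set the aggregate cap on the introductory reduction to the unit price by reference to ¶4; with ¶4 gone it has no independent effect and is inoperative. Although ¶7 refers to ¶3, its operative terms do not depend on ¶3, so it remains in effect. Under the severability clause in ¶8, the remaining provisions continue in force. That leaves ¶1, ¶2, ¶6, ¶7, and ¶8 in effect.

1, 2, 6, 7, 8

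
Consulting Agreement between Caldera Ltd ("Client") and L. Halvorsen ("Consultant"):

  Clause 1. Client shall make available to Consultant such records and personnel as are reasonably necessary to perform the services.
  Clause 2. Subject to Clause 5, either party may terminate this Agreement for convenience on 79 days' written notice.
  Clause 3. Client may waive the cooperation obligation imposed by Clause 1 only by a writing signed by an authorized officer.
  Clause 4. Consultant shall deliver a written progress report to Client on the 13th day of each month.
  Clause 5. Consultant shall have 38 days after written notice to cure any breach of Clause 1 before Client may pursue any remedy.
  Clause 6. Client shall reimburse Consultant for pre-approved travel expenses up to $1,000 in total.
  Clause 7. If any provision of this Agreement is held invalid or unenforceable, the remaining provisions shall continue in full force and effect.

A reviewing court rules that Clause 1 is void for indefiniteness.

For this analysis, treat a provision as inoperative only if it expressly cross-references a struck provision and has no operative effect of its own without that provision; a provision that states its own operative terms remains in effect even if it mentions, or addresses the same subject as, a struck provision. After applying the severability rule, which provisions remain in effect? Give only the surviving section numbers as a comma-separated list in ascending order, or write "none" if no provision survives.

2, 4, 6, 7

Clause 1 is struck. Clause 3 operates only by reference to Clause 1, so it falls with Clause 1. The only function of Clause 5 is the cure period for breach of Clause 1, so it cannot stand once Clause 1 is removed. Although Clause 2 refers to Clause 5, its operative terms do not depend on Clause 5, so it remains in effect. Clause 7 is a severability clause and preserves every provision that can still be given independent effect. The provisions still in force are Clause 2, Clause 4, Clause 6, and Clause 7.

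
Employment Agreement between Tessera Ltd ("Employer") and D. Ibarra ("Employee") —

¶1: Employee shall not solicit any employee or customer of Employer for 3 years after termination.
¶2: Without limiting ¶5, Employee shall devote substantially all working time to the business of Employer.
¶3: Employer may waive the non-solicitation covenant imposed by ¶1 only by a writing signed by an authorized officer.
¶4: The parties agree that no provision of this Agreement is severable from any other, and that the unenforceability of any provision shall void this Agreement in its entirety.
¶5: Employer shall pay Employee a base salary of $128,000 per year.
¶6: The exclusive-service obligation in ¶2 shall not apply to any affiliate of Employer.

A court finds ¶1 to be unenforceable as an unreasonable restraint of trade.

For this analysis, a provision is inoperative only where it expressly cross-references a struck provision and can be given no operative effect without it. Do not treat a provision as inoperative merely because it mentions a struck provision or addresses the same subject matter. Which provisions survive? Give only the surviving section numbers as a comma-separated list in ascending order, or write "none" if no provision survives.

none

¶1 is struck. ¶3 operates only by reference to ¶1, so it falls with ¶1. ¶4 provides that the Agreement is not severable, so the invalidity of any one provision voids the entire Agreement. No provision of the Agreement survives.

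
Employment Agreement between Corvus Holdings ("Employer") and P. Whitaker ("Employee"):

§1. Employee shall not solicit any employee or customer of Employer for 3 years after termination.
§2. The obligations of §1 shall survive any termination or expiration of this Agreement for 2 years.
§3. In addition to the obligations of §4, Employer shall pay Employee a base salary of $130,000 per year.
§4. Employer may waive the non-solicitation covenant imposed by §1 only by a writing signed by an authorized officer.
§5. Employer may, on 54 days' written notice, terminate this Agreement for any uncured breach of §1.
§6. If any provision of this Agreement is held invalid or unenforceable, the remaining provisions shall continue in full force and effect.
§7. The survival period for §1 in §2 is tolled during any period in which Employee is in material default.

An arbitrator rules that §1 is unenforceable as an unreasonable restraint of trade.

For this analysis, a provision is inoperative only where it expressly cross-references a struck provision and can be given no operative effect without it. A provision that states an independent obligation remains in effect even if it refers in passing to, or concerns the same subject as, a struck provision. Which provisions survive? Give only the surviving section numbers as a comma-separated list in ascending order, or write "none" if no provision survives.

§1 is struck. §2 merely fixes the survival period for §1; with §1 gone it has nothing to operate on and falls away. §4 has no operative effect of its own apart from §1 and is therefore inoperative. The only function of §5 is the termination right for breach of §1, so it cannot stand once §1 is removed. §7 has no operative effect of its own apart from §2 and is therefore inoperative. §3 mentions §4 but its own obligation stands independently of §4, so §3 is not affected. Under the severability clause in §6, the remaining provisions continue in force. The provisions still in force are §3 and §6.

3, 6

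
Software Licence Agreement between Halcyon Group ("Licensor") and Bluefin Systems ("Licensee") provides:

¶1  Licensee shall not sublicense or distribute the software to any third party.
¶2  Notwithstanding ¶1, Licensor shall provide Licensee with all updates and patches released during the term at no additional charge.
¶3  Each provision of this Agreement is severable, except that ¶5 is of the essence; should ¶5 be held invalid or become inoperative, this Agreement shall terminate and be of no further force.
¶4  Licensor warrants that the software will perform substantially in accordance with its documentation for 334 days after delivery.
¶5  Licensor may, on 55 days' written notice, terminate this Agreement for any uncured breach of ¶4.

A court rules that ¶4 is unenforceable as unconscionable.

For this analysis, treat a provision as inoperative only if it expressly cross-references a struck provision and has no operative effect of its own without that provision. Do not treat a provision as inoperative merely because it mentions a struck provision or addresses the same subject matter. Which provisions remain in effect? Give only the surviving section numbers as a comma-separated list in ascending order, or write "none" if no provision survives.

¶4 is struck. ¶5 operates only by reference to ¶4, so it falls with ¶4. ¶3 makes ¶5 an essential term, and ¶5 has been rendered inoperative by the cascade; under ¶3, the entire Agreement is therefore void. No provision of the Agreement survives.

none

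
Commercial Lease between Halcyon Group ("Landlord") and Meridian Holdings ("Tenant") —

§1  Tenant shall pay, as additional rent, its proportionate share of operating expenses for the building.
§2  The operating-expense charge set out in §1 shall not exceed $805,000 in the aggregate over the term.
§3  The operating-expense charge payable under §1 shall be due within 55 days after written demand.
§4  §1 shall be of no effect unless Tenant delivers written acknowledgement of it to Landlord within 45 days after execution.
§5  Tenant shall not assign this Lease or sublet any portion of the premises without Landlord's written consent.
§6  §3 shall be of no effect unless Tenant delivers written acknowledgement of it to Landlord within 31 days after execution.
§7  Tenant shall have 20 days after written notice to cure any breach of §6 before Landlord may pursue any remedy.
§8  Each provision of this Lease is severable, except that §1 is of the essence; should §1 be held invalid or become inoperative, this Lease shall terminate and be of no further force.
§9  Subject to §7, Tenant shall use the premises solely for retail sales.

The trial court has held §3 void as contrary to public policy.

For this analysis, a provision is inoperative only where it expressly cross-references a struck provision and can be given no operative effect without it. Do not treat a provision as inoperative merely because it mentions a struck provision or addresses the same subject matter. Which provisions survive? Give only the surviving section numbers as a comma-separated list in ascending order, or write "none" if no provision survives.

§3 is struck. §6 operates only by reference to §3, so it falls with §3. §7 merely fixes the cure period for breach of §6; with §6 gone it has nothing to operate on and falls away. §9 mentions §7 but its own obligation stands independently of §7, so §9 is not affected. §8 makes §1 an essential term, but §1 is unaffected, so the severability proviso in §8 preserves the remaining provisions. The provisions still in force are §1, §2, §4, §5, §8, and §9.

1, 2, 4, 5, 8, 9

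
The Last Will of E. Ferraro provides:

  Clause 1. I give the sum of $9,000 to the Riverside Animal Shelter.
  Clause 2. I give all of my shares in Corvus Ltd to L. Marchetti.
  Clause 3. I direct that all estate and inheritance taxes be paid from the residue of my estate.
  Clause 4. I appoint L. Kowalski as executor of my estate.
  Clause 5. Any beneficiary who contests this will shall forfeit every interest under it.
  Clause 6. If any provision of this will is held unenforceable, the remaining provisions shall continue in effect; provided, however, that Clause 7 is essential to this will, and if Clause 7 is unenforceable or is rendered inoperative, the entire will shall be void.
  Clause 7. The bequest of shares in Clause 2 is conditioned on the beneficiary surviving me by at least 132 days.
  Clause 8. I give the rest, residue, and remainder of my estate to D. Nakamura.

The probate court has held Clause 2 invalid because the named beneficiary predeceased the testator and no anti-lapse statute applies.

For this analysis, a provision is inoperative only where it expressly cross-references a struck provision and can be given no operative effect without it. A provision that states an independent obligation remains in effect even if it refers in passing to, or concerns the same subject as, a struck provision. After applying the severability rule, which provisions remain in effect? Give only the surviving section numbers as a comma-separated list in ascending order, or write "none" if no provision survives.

Clause 2 is struck. Clause 7 merely fixes the survivorship condition on Clause 2; with Clause 2 gone it has nothing to operate on and falls away. Clause 6 makes Clause 7 an essential term, and Clause 7 has been rendered inoperative by the cascade; under Clause 6, the entire will is therefore void. No provision of the will survives.

none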